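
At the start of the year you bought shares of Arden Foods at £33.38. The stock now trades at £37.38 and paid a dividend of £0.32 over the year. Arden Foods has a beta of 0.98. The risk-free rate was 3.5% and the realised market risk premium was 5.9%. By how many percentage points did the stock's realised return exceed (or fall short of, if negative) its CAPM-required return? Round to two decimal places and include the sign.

+3.66%

Realised HPR = (P1 + D1 − P0) / P0 = (37.38 + 0.32 − 33.38) / 33.38 = 4.32 / 33.38 = 12.9419%
CAPM required = R_f + β·MRP = 3.5% + 0.98 × 5.9% = 9.2820%
α = realised − required = 12.9419% − 9.2820% = +3.66%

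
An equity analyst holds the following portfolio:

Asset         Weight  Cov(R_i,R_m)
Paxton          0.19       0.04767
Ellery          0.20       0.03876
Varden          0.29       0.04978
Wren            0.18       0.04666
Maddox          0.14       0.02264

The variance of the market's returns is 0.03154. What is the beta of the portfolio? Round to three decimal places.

β_Paxton = 0.04767 / 0.03154 = 1.5114
β_Ellery = 0.03876 / 0.03154 = 1.2289
β_Varden = 0.04978 / 0.03154 = 1.5783
β_Wren = 0.04666 / 0.03154 = 1.4794
β_Maddox = 0.02264 / 0.03154 = 0.7178
β_P = Σ w_i β_i = 0.19×1.5114 + 0.20×1.2289 + 0.29×1.5783 + 0.18×1.4794 + 0.14×0.7178 = 1.3574

1.357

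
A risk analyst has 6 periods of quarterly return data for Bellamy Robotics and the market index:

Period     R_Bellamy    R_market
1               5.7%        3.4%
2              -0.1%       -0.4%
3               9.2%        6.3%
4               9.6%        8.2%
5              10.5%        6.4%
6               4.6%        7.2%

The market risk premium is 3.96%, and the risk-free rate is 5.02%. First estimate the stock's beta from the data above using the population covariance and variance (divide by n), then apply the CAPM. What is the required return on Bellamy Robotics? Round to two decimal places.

9.09%

Mean R_i = (5.7 − 0.1 + 9.2 + 9.6 + 10.5 + 4.6) / 6 = 6.5833%
Mean R_m = (3.4 − 0.4 + 6.3 + 8.2 + 6.4 + 7.2) / 6 = 5.1833%
Σ(R_i − R̄_i)(R_m − R̄_m) = 51.6783  ⇒  Cov = 51.6783 / 6 = 8.6131
Σ(R_m − R̄_m)² = 50.2483  ⇒  Var(R_m) = 50.2483 / 6 = 8.3747
β = Cov / Var(R_m) = 8.6131 / 8.3747 = 1.0285
E(R) = R_f + β × MRP = 5.02% + 1.0285 × 3.96% = 9.09%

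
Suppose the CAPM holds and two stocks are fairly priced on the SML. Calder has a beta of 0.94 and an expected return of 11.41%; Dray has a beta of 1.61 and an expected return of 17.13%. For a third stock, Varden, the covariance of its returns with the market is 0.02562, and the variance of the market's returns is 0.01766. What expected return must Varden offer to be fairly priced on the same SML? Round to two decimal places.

15.77%

MRP = (17.13% − 11.41%) / (1.61 − 0.94) = 8.5373%
R_f = 11.41% − 0.94 × 8.5373% = 3.3849%
β_Varden = Cov / Var(R_m) = 0.02562 / 0.01766 = 1.4507
E(R_Varden) = R_f + β × MRP = 3.3849% + 1.4507 × 8.5373% = 15.77%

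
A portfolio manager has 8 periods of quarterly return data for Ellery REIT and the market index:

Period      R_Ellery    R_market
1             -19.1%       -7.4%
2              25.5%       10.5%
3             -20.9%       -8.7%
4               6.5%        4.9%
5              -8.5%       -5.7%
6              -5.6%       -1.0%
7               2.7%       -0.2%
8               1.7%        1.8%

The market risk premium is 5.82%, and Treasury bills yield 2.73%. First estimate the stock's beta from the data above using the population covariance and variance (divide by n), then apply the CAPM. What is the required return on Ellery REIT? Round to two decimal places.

Mean R_i = (-19.1 + 25.5 − 20.9 + 6.5 − 8.5 − 5.6 + 2.7 + 1.7) / 8 = -2.2125%
Mean R_m = (-7.4 + 10.5 − 8.7 + 4.9 − 5.7 − 1.0 − 0.2 + 1.8) / 8 = -0.7250%
Σ(R_i − R̄_i)(R_m − R̄_m) = 666.5075  ⇒  Cov = 666.5075 / 8 = 83.3134
Σ(R_m − R̄_m)² = 297.2750  ⇒  Var(R_m) = 297.2750 / 8 = 37.1594
β = Cov / Var(R_m) = 83.3134 / 37.1594 = 2.2421
E(R) = R_f + β × MRP = 2.73% + 2.2421 × 5.82% = 15.78%

15.78%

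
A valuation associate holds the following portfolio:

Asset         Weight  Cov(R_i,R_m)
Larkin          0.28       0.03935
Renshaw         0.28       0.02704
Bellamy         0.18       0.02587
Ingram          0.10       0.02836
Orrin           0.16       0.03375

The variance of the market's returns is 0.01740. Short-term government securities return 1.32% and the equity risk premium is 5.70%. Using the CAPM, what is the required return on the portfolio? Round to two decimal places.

11.63%

β_Larkin = 0.03935 / 0.01740 = 2.2615
β_Renshaw = 0.02704 / 0.01740 = 1.5540
β_Bellamy = 0.02587 / 0.01740 = 1.4868
β_Ingram = 0.02836 / 0.01740 = 1.6299
β_Orrin = 0.03375 / 0.01740 = 1.9397
β_P = Σ w_i β_i = 0.28×2.2615 + 0.28×1.5540 + 0.18×1.4868 + 0.10×1.6299 + 0.16×1.9397 = 1.8093
E(R_P) = R_f + β_P × MRP = 1.32% + 1.8093 × 5.70% = 11.63%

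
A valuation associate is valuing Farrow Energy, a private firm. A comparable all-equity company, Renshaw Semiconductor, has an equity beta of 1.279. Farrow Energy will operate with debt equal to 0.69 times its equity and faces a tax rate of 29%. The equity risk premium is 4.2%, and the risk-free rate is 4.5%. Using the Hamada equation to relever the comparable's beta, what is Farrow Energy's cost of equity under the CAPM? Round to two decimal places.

β_L = β_U × [1 + (1 − t)(D/E)] = 1.279 × [1 + (1 − 0.29) × 0.69]
    = 1.279 × [1 + 0.71 × 0.69] = 1.279 × 1.4899 = 1.9056
E(R) = R_f + β_L × MRP = 4.5% + 1.9056 × 4.2% = 12.50%

12.50%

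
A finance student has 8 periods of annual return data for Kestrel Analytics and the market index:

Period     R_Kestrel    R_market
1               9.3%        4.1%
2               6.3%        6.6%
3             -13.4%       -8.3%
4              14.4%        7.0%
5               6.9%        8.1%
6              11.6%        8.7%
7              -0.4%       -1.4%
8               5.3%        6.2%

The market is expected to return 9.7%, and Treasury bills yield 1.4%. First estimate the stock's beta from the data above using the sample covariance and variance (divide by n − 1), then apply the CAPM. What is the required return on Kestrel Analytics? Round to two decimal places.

Mean R_i = (9.3 + 6.3 − 13.4 + 14.4 + 6.9 + 11.6 − 0.4 + 5.3) / 8 = 5.0000%
Mean R_m = (4.1 + 6.6 − 8.3 + 7.0 + 8.1 + 8.7 − 1.4 + 6.2) / 8 = 3.8750%
Σ(R_i − R̄_i)(R_m − R̄_m) = 326.9600  ⇒  Cov = 326.9600 / 7 = 46.7086
Σ(R_m − R̄_m)² = 239.8350  ⇒  Var(R_m) = 239.8350 / 7 = 34.2621
β = Cov / Var(R_m) = 46.7086 / 34.2621 = 1.3633
MRP = 9.7% − 1.4% = 8.30%
E(R) = R_f + β × MRP = 1.4% + 1.3633 × 8.3% = 12.72%

12.72%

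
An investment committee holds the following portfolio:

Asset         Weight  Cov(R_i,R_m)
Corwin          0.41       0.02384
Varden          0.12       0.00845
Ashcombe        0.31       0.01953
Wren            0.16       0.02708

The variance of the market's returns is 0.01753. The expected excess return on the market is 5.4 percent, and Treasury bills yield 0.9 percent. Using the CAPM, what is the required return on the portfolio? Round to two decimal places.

7.42%

β_Corwin = 0.02384 / 0.01753 = 1.3600
β_Varden = 0.00845 / 0.01753 = 0.4820
β_Ashcombe = 0.01953 / 0.01753 = 1.1141
β_Wren = 0.02708 / 0.01753 = 1.5448
β_P = Σ w_i β_i = 0.41×1.3600 + 0.12×0.4820 + 0.31×1.1141 + 0.16×1.5448 = 1.2080
E(R_P) = R_f + β_P × MRP = 0.9% + 1.2080 × 5.4% = 7.42%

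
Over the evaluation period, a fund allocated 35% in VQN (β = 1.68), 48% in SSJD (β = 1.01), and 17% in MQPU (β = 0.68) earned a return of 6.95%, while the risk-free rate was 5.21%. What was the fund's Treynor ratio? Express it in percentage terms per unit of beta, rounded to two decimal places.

β_P = 0.35×1.68 + 0.48×1.01 + 0.17×0.68 = 1.1884
Treynor = (R_P − R_f) / β_P = (6.95% − 5.21%) / 1.1884 = 1.74% / 1.1884 = 1.46%

1.46%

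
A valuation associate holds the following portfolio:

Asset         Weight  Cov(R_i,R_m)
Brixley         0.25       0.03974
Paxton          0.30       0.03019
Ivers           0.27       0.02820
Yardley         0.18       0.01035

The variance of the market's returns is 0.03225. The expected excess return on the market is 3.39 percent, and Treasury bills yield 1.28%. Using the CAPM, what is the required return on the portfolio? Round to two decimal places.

4.27%

β_Brixley = 0.03974 / 0.03225 = 1.2322
β_Paxton = 0.03019 / 0.03225 = 0.9361
β_Ivers = 0.02820 / 0.03225 = 0.8744
β_Yardley = 0.01035 / 0.03225 = 0.3209
β_P = Σ w_i β_i = 0.25×1.2322 + 0.30×0.9361 + 0.27×0.8744 + 0.18×0.3209 = 0.8827
E(R_P) = R_f + β_P × MRP = 1.28% + 0.8827 × 3.39% = 4.27%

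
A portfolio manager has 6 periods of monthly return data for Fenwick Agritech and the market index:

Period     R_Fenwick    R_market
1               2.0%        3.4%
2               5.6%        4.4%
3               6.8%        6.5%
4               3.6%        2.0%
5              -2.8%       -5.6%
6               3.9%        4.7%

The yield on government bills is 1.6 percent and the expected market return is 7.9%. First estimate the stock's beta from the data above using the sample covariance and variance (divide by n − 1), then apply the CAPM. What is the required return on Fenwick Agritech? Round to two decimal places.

6.29%

Mean R_i = (2.0 + 5.6 + 6.8 + 3.6 − 2.8 + 3.9) / 6 = 3.1833%
Mean R_m = (3.4 + 4.4 + 6.5 + 2.0 − 5.6 + 4.7) / 6 = 2.5667%
Σ(R_i − R̄_i)(R_m − R̄_m) = 67.8267  ⇒  Cov = 67.8267 / 5 = 13.5653
Σ(R_m − R̄_m)² = 91.0933  ⇒  Var(R_m) = 91.0933 / 5 = 18.2187
β = Cov / Var(R_m) = 13.5653 / 18.2187 = 0.7446
MRP = 7.9% − 1.6% = 6.30%
E(R) = R_f + β × MRP = 1.6% + 0.7446 × 6.3% = 6.29%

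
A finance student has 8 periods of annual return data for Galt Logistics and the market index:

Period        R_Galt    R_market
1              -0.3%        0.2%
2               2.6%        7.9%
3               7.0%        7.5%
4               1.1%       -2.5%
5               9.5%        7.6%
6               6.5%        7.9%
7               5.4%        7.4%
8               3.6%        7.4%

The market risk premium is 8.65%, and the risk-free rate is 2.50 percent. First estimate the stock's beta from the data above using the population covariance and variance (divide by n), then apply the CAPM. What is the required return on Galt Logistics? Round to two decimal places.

7.46%

Mean R_i = (-0.3 + 2.6 + 7.0 + 1.1 + 9.5 + 6.5 + 5.4 + 3.6) / 8 = 4.4250%
Mean R_m = (0.2 + 7.9 + 7.5 − 2.5 + 7.6 + 7.9 + 7.4 + 7.4) / 8 = 5.4250%
Σ(R_i − R̄_i)(R_m − R̄_m) = 68.3350  ⇒  Cov = 68.3350 / 8 = 8.5419
Σ(R_m − R̄_m)² = 119.1950  ⇒  Var(R_m) = 119.1950 / 8 = 14.8994
β = Cov / Var(R_m) = 8.5419 / 14.8994 = 0.5733
E(R) = R_f + β × MRP = 2.50% + 0.5733 × 8.65% = 7.46%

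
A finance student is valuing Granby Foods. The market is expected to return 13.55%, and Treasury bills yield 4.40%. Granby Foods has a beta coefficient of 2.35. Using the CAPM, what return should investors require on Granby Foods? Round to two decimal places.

25.90%

Market risk premium = E(R_m) − R_f = 13.55% − 4.40% = 9.15%
E(R) = R_f + β × MRP = 4.40% + 2.35 × 9.15% = 25.90%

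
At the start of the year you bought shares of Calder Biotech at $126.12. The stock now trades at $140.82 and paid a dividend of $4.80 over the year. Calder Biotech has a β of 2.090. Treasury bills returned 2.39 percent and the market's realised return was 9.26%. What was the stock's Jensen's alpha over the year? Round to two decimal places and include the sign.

-1.29%

Realised HPR = (P1 + D1 − P0) / P0 = (140.82 + 4.80 − 126.12) / 126.12 = 19.50 / 126.12 = 15.4615%
MRP = 9.26% − 2.39% = 6.87%
CAPM required = R_f + β·MRP = 2.39% + 2.090 × 6.87% = 16.74830%
α = realised − required = 15.4615% − 16.74830% = -1.29%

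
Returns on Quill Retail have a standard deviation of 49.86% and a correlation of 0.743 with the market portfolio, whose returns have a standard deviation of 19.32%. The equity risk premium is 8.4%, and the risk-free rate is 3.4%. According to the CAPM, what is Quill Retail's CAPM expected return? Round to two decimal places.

β = ρ × σ_i / σ_m = 0.743 × 49.86% / 19.32% = 1.9175
E(R) = 3.4% + 1.9175 × 8.4% = 19.51%

19.51%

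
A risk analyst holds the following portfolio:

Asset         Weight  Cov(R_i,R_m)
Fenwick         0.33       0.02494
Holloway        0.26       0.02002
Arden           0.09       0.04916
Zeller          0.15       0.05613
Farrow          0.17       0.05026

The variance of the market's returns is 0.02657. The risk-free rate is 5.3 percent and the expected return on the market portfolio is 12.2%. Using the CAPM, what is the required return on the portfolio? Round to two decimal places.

14.34%

β_Fenwick = 0.02494 / 0.02657 = 0.9387
β_Holloway = 0.02002 / 0.02657 = 0.7535
β_Arden = 0.04916 / 0.02657 = 1.8502
β_Zeller = 0.05613 / 0.02657 = 2.1125
β_Farrow = 0.05026 / 0.02657 = 1.8916
β_P = Σ w_i β_i = 0.33×0.9387 + 0.26×0.7535 + 0.09×1.8502 + 0.15×2.1125 + 0.17×1.8916 = 1.3106
MRP = 12.2% − 5.3% = 6.90%
E(R_P) = R_f + β_P × MRP = 5.3% + 1.3106 × 6.9% = 14.34%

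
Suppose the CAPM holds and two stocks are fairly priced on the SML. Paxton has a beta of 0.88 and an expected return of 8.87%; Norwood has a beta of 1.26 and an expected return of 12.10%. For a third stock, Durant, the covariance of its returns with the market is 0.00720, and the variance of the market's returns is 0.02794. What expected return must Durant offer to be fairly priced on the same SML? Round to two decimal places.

3.58%

MRP = (12.10% − 8.87%) / (1.26 − 0.88) = 8.5000%
R_f = 8.87% − 0.88 × 8.5000% = 1.3900%
β_Durant = Cov / Var(R_m) = 0.00720 / 0.02794 = 0.2577
E(R_Durant) = R_f + β × MRP = 1.3900% + 0.2577 × 8.5000% = 3.58%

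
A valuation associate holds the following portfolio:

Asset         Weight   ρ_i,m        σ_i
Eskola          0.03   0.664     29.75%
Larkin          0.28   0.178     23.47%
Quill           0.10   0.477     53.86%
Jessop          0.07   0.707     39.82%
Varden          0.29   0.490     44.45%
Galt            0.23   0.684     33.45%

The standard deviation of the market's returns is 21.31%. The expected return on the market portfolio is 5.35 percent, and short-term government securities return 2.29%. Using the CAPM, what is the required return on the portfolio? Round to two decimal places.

β_Eskola = 0.664 × 29.75% / 21.31% = 0.9270
β_Larkin = 0.178 × 23.47% / 21.31% = 0.1960
β_Quill = 0.477 × 53.86% / 21.31% = 1.2056
β_Jessop = 0.707 × 39.82% / 21.31% = 1.3211
β_Varden = 0.490 × 44.45% / 21.31% = 1.0221
β_Galt = 0.684 × 33.45% / 21.31% = 1.0737
β_P = Σ w_i β_i = 0.03×0.9270 + 0.28×0.1960 + 0.10×1.2056 + 0.07×1.3211 + 0.29×1.0221 + 0.23×1.0737 = 0.8391
MRP = 5.35% − 2.29% = 3.06%
E(R_P) = R_f + β_P × MRP = 2.29% + 0.8391 × 3.06% = 4.86%

4.86%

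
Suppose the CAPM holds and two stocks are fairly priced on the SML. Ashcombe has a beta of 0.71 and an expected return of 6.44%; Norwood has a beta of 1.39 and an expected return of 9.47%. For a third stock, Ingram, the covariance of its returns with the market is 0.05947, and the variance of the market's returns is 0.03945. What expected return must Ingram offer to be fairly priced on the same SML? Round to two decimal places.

9.99%

MRP = (9.47% − 6.44%) / (1.39 − 0.71) = 4.4559%
R_f = 6.44% − 0.71 × 4.4559% = 3.2763%
β_Ingram = Cov / Var(R_m) = 0.05947 / 0.03945 = 1.5075
E(R_Ingram) = R_f + β × MRP = 3.2763% + 1.5075 × 4.4559% = 9.99%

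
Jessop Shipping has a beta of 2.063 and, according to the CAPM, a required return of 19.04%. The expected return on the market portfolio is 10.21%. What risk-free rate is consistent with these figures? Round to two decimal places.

E(R) = R_f + β(E(R_m) − R_f) = R_f(1 − β) + β·E(R_m)
19.04% = R_f × (1 − 2.063) + 2.063 × 10.21%
19.04% = R_f × -1.063 + 21.06323%
R_f = (19.04% − 21.06323%) / -1.063 = 1.90%

1.90%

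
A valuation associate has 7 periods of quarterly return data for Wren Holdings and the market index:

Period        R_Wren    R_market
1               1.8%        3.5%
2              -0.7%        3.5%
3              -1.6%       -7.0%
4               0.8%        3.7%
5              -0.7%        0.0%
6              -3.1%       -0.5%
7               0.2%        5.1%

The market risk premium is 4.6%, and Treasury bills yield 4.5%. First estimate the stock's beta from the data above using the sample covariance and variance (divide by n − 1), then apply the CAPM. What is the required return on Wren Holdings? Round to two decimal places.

5.59%

Mean R_i = (1.8 − 0.7 − 1.6 + 0.8 − 0.7 − 3.1 + 0.2) / 7 = -0.4714%
Mean R_m = (3.5 + 3.5 − 7.0 + 3.7 + 0.0 − 0.5 + 5.1) / 7 = 1.1857%
Σ(R_i − R̄_i)(R_m − R̄_m) = 24.4929  ⇒  Cov = 24.4929 / 6 = 4.0822
Σ(R_m − R̄_m)² = 103.6086  ⇒  Var(R_m) = 103.6086 / 6 = 17.2681
β = Cov / Var(R_m) = 4.0822 / 17.2681 = 0.2364
E(R) = R_f + β × MRP = 4.5% + 0.2364 × 4.6% = 5.59%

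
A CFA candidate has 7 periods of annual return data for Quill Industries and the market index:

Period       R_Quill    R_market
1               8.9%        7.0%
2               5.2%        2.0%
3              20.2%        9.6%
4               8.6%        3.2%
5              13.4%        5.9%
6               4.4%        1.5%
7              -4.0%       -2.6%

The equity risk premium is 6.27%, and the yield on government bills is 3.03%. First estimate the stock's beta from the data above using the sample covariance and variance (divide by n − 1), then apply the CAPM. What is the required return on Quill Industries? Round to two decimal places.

14.19%

Mean R_i = (8.9 + 5.2 + 20.2 + 8.6 + 13.4 + 4.4 − 4.0) / 7 = 8.1000%
Mean R_m = (7.0 + 2.0 + 9.6 + 3.2 + 5.9 + 1.5 − 2.6) / 7 = 3.8000%
Σ(R_i − R̄_i)(R_m − R̄_m) = 174.7400  ⇒  Cov = 174.7400 / 6 = 29.1233
Σ(R_m − R̄_m)² = 98.1400  ⇒  Var(R_m) = 98.1400 / 6 = 16.3567
β = Cov / Var(R_m) = 29.1233 / 16.3567 = 1.7805
E(R) = R_f + β × MRP = 3.03% + 1.7805 × 6.27% = 14.19%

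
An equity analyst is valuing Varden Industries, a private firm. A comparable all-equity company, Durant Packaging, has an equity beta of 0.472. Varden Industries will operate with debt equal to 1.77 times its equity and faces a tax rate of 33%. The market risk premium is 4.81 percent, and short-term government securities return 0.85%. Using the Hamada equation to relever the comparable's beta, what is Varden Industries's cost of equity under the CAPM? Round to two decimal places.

β_L = β_U × [1 + (1 − t)(D/E)] = 0.472 × [1 + (1 − 0.33) × 1.77]
    = 0.472 × [1 + 0.67 × 1.77] = 0.472 × 2.1859 = 1.0317
E(R) = R_f + β_L × MRP = 0.85% + 1.0317 × 4.81% = 5.81%

5.81%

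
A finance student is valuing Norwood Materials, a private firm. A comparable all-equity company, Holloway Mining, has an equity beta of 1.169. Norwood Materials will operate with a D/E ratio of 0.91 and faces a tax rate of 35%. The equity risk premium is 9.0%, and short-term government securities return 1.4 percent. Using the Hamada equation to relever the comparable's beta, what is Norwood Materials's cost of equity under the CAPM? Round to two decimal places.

β_L = β_U × [1 + (1 − t)(D/E)] = 1.169 × [1 + (1 − 0.35) × 0.91]
    = 1.169 × [1 + 0.65 × 0.91] = 1.169 × 1.5915 = 1.8605
E(R) = R_f + β_L × MRP = 1.4% + 1.8605 × 9.0% = 18.14%

18.14%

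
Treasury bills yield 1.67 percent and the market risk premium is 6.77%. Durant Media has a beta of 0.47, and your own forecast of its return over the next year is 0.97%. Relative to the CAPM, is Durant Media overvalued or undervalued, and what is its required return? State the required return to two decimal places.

Required return = R_f + β·MRP = 1.67% + 0.47 × 6.77% = 4.85%
Forecast 0.97% < required 4.85% → the stock plots below the SML → overvalued.

Overvalued; required return 4.85%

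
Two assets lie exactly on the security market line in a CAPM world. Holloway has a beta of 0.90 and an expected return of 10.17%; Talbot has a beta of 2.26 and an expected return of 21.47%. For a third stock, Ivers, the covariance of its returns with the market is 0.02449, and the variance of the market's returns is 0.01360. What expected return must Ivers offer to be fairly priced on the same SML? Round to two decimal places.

17.65%

MRP = (21.47% − 10.17%) / (2.26 − 0.90) = 8.3088%
R_f = 10.17% − 0.90 × 8.3088% = 2.6921%
β_Ivers = Cov / Var(R_m) = 0.02449 / 0.01360 = 1.8007
E(R_Ivers) = R_f + β × MRP = 2.6921% + 1.8007 × 8.3088% = 17.65%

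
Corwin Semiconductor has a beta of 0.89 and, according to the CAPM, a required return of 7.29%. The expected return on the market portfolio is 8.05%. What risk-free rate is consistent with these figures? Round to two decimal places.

E(R) = R_f + β(E(R_m) − R_f) = R_f(1 − β) + β·E(R_m)
7.29% = R_f × (1 − 0.89) + 0.89 × 8.05%
7.29% = R_f × 0.11 + 7.1645%
R_f = (7.29% − 7.1645%) / 0.11 = 1.14%

1.14%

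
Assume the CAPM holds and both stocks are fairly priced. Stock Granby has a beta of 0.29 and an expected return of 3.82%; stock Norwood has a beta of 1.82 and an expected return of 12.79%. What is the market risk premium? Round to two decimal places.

5.86%

Both satisfy E(R) = R_f + β·MRP, so the slope of the SML is
MRP = (12.79% − 3.82%) / (1.82 − 0.29) = 8.97% / 1.53 = 5.8627%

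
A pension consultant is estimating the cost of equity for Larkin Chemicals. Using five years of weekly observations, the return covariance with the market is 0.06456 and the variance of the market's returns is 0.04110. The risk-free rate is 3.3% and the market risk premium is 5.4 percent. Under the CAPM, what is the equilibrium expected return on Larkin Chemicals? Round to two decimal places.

11.78%

β = Cov(R_i, R_m) / Var(R_m) = 0.06456 / 0.04110 = 1.5708
E(R) = R_f + β × MRP = 3.3% + 1.5708 × 5.4% = 11.78%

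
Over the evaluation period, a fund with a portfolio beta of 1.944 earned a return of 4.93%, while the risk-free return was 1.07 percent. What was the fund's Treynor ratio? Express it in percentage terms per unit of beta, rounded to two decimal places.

Treynor = (R_P − R_f) / β_P = (4.93% − 1.07%) / 1.9440 = 3.86% / 1.9440 = 1.99%

1.99%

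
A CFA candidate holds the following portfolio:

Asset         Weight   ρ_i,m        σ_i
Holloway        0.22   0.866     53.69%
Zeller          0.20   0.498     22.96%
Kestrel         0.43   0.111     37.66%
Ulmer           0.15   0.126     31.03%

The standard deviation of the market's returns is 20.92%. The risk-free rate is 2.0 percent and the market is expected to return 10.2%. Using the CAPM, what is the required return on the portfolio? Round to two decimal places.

7.84%

β_Holloway = 0.866 × 53.69% / 20.92% = 2.2225
β_Zeller = 0.498 × 22.96% / 20.92% = 0.5466
β_Kestrel = 0.111 × 37.66% / 20.92% = 0.1998
β_Ulmer = 0.126 × 31.03% / 20.92% = 0.1869
β_P = Σ w_i β_i = 0.22×2.2225 + 0.20×0.5466 + 0.43×0.1998 + 0.15×0.1869 = 0.7122
MRP = 10.2% − 2.0% = 8.20%
E(R_P) = R_f + β_P × MRP = 2.0% + 0.7122 × 8.2% = 7.84%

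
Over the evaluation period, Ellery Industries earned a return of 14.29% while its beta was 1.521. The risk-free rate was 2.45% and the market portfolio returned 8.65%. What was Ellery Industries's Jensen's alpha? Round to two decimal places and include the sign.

Market excess return = 8.65% − 2.45% = 6.20%
CAPM benchmark = R_f + β(R_m − R_f) = 2.45% + 1.521 × 6.20% = 11.88020%
α = actual − benchmark = 14.29% − 11.88020% = +2.41%

+2.41%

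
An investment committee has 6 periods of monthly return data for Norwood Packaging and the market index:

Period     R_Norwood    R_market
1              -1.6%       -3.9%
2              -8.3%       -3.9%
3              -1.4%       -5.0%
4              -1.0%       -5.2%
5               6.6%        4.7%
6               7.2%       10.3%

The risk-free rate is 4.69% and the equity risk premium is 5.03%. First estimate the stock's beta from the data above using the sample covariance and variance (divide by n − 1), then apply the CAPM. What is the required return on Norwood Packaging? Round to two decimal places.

Mean R_i = (-1.6 − 8.3 − 1.4 − 1.0 + 6.6 + 7.2) / 6 = 0.2500%
Mean R_m = (-3.9 − 3.9 − 5.0 − 5.2 + 4.7 + 10.3) / 6 = -0.5000%
Σ(R_i − R̄_i)(R_m − R̄_m) = 156.7400  ⇒  Cov = 156.7400 / 5 = 31.3480
Σ(R_m − R̄_m)² = 209.1400  ⇒  Var(R_m) = 209.1400 / 5 = 41.8280
β = Cov / Var(R_m) = 31.3480 / 41.8280 = 0.7495
E(R) = R_f + β × MRP = 4.69% + 0.7495 × 5.03% = 8.46%

8.46%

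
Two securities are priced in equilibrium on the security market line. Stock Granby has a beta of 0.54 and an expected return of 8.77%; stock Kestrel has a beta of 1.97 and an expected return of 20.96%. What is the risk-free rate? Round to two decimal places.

4.17%

Both satisfy E(R) = R_f + β·MRP, so the slope of the SML is
MRP = (20.96% − 8.77%) / (1.97 − 0.54) = 12.19% / 1.43 = 8.5245%
R_f = E(R_Granby) − β_Granby·MRP = 8.77% − 0.54 × 8.5245% = 4.1668%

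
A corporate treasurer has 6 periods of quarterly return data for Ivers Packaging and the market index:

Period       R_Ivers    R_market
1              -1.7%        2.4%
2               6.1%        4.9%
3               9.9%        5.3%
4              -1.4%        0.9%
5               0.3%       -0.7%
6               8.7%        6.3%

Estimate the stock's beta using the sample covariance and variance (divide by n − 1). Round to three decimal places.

Mean R_i = (-1.7 + 6.1 + 9.9 − 1.4 + 0.3 + 8.7) / 6 = 3.6500%
Mean R_m = (2.4 + 4.9 + 5.3 + 0.9 − 0.7 + 6.3) / 6 = 3.1833%
Σ(R_i − R̄_i)(R_m − R̄_m) = 61.9050  ⇒  Cov = 61.9050 / 5 = 12.3810
Σ(R_m − R̄_m)² = 38.0483  ⇒  Var(R_m) = 38.0483 / 5 = 7.6097
β = Cov / Var(R_m) = 12.3810 / 7.6097 = 1.6270

1.627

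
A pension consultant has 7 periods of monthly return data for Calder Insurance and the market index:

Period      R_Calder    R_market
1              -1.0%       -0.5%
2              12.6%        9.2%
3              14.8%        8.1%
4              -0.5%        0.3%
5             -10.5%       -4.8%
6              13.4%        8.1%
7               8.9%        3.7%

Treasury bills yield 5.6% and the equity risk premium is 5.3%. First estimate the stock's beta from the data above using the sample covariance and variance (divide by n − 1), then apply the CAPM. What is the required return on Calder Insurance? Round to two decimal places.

14.90%

Mean R_i = (-1.0 + 12.6 + 14.8 − 0.5 − 10.5 + 13.4 + 8.9) / 7 = 5.3857%
Mean R_m = (-0.5 + 9.2 + 8.1 + 0.3 − 4.8 + 8.1 + 3.7) / 7 = 3.4429%
Σ(R_i − R̄_i)(R_m − R̄_m) = 298.2243  ⇒  Cov = 298.2243 / 6 = 49.7041
Σ(R_m − R̄_m)² = 169.9571  ⇒  Var(R_m) = 169.9571 / 6 = 28.3262
β = Cov / Var(R_m) = 49.7041 / 28.3262 = 1.7547
E(R) = R_f + β × MRP = 5.6% + 1.7547 × 5.3% = 14.90%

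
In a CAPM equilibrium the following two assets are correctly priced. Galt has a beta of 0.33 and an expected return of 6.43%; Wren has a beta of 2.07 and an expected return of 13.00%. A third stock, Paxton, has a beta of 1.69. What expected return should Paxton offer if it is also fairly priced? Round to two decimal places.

11.57%

MRP (SML slope) = (13.00% − 6.43%) / (2.07 − 0.33) = 6.57% / 1.74 = 3.7759%
R_f (intercept) = 6.43% − 0.33 × 3.7759% = 5.1840%
E(R_Paxton) = R_f + β × MRP = 5.1840% + 1.69 × 3.7759% = 11.57%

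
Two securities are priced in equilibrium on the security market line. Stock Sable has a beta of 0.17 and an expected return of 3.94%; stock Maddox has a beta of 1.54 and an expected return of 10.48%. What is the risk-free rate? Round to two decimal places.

Both satisfy E(R) = R_f + β·MRP, so the slope of the SML is
MRP = (10.48% − 3.94%) / (1.54 − 0.17) = 6.54% / 1.37 = 4.7737%
R_f = E(R_Sable) − β_Sable·MRP = 3.94% − 0.17 × 4.7737% = 3.1285%

3.13%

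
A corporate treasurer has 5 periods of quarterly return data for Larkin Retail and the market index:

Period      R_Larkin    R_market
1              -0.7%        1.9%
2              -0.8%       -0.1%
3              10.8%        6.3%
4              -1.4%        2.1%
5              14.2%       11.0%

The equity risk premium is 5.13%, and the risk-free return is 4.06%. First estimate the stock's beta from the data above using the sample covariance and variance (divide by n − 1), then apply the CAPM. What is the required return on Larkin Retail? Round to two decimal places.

12.28%

Mean R_i = (-0.7 − 0.8 + 10.8 − 1.4 + 14.2) / 5 = 4.4200%
Mean R_m = (1.9 − 0.1 + 6.3 + 2.1 + 11.0) / 5 = 4.2400%
Σ(R_i − R̄_i)(R_m − R̄_m) = 126.3460  ⇒  Cov = 126.3460 / 4 = 31.5865
Σ(R_m − R̄_m)² = 78.8320  ⇒  Var(R_m) = 78.8320 / 4 = 19.7080
β = Cov / Var(R_m) = 31.5865 / 19.7080 = 1.6027
E(R) = R_f + β × MRP = 4.06% + 1.6027 × 5.13% = 12.28%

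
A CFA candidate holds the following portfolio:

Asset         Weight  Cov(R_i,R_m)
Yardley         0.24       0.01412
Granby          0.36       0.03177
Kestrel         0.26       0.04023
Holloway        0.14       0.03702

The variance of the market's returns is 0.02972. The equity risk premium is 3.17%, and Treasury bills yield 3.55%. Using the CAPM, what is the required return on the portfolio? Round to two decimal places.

6.80%

β_Yardley = 0.01412 / 0.02972 = 0.4751
β_Granby = 0.03177 / 0.02972 = 1.0690
β_Kestrel = 0.04023 / 0.02972 = 1.3536
β_Holloway = 0.03702 / 0.02972 = 1.2456
β_P = Σ w_i β_i = 0.24×0.4751 + 0.36×1.0690 + 0.26×1.3536 + 0.14×1.2456 = 1.0252
E(R_P) = R_f + β_P × MRP = 3.55% + 1.0252 × 3.17% = 6.80%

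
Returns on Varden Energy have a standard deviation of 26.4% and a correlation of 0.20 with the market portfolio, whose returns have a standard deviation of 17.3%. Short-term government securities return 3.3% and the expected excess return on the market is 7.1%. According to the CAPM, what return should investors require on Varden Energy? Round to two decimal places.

β = ρ × σ_i / σ_m = 0.20 × 26.4% / 17.3% = 0.3052
E(R) = 3.3% + 0.3052 × 7.1% = 5.47%

5.47%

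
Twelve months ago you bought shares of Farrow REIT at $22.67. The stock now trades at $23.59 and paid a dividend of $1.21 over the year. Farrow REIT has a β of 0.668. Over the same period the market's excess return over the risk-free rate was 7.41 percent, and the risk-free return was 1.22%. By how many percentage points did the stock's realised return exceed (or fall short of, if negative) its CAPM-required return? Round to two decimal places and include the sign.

+3.23%

Realised HPR = (P1 + D1 − P0) / P0 = (23.59 + 1.21 − 22.67) / 22.67 = 2.13 / 22.67 = 9.3957%
CAPM required = R_f + β·MRP = 1.22% + 0.668 × 7.41% = 6.16988%
α = realised − required = 9.3957% − 6.16988% = +3.23%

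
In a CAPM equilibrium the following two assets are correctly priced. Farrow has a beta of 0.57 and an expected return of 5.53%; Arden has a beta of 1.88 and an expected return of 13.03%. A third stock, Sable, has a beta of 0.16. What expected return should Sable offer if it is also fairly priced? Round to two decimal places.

MRP (SML slope) = (13.03% − 5.53%) / (1.88 − 0.57) = 7.50% / 1.31 = 5.7252%
R_f (intercept) = 5.53% − 0.57 × 5.7252% = 2.2666%
E(R_Sable) = R_f + β × MRP = 2.2666% + 0.16 × 5.7252% = 3.18%

3.18%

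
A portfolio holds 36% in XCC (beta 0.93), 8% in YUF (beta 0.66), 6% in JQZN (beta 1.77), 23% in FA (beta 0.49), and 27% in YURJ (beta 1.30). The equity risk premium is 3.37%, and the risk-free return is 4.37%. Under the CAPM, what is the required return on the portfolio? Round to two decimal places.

7.60%

β_P = Σ w_i β_i = 0.36×0.93 + 0.08×0.66 + 0.06×1.77 + 0.23×0.49 + 0.27×1.30 = 0.9575
E(R_P) = R_f + β_P × MRP = 4.37% + 0.9575 × 3.37% = 7.60%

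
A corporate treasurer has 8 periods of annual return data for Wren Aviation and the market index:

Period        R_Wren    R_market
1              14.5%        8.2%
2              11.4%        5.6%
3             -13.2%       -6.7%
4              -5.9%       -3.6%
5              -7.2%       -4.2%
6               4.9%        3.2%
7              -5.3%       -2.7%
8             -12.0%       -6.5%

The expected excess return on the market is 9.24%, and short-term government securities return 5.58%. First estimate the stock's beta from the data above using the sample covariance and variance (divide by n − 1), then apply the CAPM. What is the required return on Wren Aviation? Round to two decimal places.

Mean R_i = (14.5 + 11.4 − 13.2 − 5.9 − 7.2 + 4.9 − 5.3 − 12.0) / 8 = -1.6000%
Mean R_m = (8.2 + 5.6 − 6.7 − 3.6 − 4.2 + 3.2 − 2.7 − 6.5) / 8 = -0.8375%
Σ(R_i − R̄_i)(R_m − R̄_m) = 419.9300  ⇒  Cov = 419.9300 / 7 = 59.9900
Σ(R_m − R̄_m)² = 228.2588  ⇒  Var(R_m) = 228.2588 / 7 = 32.6084
β = Cov / Var(R_m) = 59.9900 / 32.6084 = 1.8397
E(R) = R_f + β × MRP = 5.58% + 1.8397 × 9.24% = 22.58%

22.58%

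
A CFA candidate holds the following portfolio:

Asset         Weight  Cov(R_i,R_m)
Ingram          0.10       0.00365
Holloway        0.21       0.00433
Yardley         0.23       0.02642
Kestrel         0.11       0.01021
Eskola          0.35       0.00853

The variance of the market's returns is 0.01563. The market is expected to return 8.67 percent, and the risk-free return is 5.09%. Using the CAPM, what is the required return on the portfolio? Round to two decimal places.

β_Ingram = 0.00365 / 0.01563 = 0.2335
β_Holloway = 0.00433 / 0.01563 = 0.2770
β_Yardley = 0.02642 / 0.01563 = 1.6903
β_Kestrel = 0.01021 / 0.01563 = 0.6532
β_Eskola = 0.00853 / 0.01563 = 0.5457
β_P = Σ w_i β_i = 0.10×0.2335 + 0.21×0.2770 + 0.23×1.6903 + 0.11×0.6532 + 0.35×0.5457 = 0.7331
MRP = 8.67% − 5.09% = 3.58%
E(R_P) = R_f + β_P × MRP = 5.09% + 0.7331 × 3.58% = 7.71%

7.71%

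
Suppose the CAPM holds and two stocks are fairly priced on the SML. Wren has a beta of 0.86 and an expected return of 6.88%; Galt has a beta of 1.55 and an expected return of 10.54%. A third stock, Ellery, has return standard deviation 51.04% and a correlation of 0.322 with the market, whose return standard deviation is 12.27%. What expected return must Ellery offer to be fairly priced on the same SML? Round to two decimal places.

9.42%

MRP = (10.54% − 6.88%) / (1.55 − 0.86) = 5.3043%
R_f = 6.88% − 0.86 × 5.3043% = 2.3183%
β_Ellery = ρ·σ_i/σ_m = 0.322 × 51.04 / 12.27 = 1.3394
E(R_Ellery) = R_f + β × MRP = 2.3183% + 1.3394 × 5.3043% = 9.42%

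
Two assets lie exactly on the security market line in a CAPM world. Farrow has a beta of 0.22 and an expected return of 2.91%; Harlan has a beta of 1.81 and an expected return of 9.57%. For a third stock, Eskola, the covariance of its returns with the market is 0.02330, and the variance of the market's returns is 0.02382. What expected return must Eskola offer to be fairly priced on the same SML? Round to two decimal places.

MRP = (9.57% − 2.91%) / (1.81 − 0.22) = 4.1887%
R_f = 2.91% − 0.22 × 4.1887% = 1.9885%
β_Eskola = Cov / Var(R_m) = 0.02330 / 0.02382 = 0.9782
E(R_Eskola) = R_f + β × MRP = 1.9885% + 0.9782 × 4.1887% = 6.09%

6.09%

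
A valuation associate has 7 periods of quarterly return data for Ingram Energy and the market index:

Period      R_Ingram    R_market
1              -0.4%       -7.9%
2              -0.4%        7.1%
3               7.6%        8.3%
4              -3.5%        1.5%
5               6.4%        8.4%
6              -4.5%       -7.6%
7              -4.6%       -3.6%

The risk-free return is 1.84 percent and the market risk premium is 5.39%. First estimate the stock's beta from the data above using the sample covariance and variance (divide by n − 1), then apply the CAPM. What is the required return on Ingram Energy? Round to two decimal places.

Mean R_i = (-0.4 − 0.4 + 7.6 − 3.5 + 6.4 − 4.5 − 4.6) / 7 = 0.0857%
Mean R_m = (-7.9 + 7.1 + 8.3 + 1.5 + 8.4 − 7.6 − 3.6) / 7 = 0.8857%
Σ(R_i − R̄_i)(R_m − R̄_m) = 162.1386  ⇒  Cov = 162.1386 / 6 = 27.0231
Σ(R_m − R̄_m)² = 319.7486  ⇒  Var(R_m) = 319.7486 / 6 = 53.2914
β = Cov / Var(R_m) = 27.0231 / 53.2914 = 0.5071
E(R) = R_f + β × MRP = 1.84% + 0.5071 × 5.39% = 4.57%

4.57%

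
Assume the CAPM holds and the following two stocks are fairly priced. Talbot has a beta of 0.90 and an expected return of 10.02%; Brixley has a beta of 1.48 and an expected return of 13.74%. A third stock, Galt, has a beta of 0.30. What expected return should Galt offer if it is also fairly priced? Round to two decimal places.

MRP (SML slope) = (13.74% − 10.02%) / (1.48 − 0.90) = 3.72% / 0.58 = 6.4138%
R_f (intercept) = 10.02% − 0.90 × 6.4138% = 4.2476%
E(R_Galt) = R_f + β × MRP = 4.2476% + 0.30 × 6.4138% = 6.17%

6.17%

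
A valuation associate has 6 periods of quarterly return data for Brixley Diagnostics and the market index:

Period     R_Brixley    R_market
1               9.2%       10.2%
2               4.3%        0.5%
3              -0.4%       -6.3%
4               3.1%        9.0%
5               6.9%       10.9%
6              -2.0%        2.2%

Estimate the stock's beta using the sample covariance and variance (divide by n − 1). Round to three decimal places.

Mean R_i = (9.2 + 4.3 − 0.4 + 3.1 + 6.9 − 2.0) / 6 = 3.5167%
Mean R_m = (10.2 + 0.5 − 6.3 + 9.0 + 10.9 + 2.2) / 6 = 4.4167%
Σ(R_i − R̄_i)(R_m − R̄_m) = 104.0283  ⇒  Cov = 104.0283 / 5 = 20.8057
Σ(R_m − R̄_m)² = 231.5883  ⇒  Var(R_m) = 231.5883 / 5 = 46.3177
β = Cov / Var(R_m) = 20.8057 / 46.3177 = 0.4492

0.449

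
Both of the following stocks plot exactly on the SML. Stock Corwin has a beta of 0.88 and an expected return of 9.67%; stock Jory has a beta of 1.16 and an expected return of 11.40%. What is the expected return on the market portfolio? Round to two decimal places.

10.41%

Both satisfy E(R) = R_f + β·MRP, so the slope of the SML is
MRP = (11.40% − 9.67%) / (1.16 − 0.88) = 1.73% / 0.28 = 6.1786%
R_f = E(R_Corwin) − β_Corwin·MRP = 9.67% − 0.88 × 6.1786% = 4.2328%
E(R_m) = R_f + MRP = 4.2328% + 6.1786% = 10.41%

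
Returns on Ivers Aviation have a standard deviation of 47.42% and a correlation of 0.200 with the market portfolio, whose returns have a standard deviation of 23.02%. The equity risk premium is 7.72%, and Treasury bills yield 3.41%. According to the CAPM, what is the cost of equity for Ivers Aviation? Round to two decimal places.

β = ρ × σ_i / σ_m = 0.200 × 47.42% / 23.02% = 0.4120
E(R) = 3.41% + 0.4120 × 7.72% = 6.59%

6.59%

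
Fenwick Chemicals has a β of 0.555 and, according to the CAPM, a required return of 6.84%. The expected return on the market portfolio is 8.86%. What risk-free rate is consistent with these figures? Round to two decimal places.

4.32%

E(R) = R_f + β(E(R_m) − R_f) = R_f(1 − β) + β·E(R_m)
6.84% = R_f × (1 − 0.555) + 0.555 × 8.86%
6.84% = R_f × 0.445 + 4.91730%
R_f = (6.84% − 4.91730%) / 0.445 = 4.32%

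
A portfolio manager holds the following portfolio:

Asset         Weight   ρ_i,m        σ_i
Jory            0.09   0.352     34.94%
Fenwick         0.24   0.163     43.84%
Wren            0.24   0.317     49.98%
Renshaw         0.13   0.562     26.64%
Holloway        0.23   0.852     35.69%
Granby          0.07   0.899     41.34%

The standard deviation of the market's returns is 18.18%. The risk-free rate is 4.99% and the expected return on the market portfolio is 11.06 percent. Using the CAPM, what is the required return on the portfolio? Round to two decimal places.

β_Jory = 0.352 × 34.94% / 18.18% = 0.6765
β_Fenwick = 0.163 × 43.84% / 18.18% = 0.3931
β_Wren = 0.317 × 49.98% / 18.18% = 0.8715
β_Renshaw = 0.562 × 26.64% / 18.18% = 0.8235
β_Holloway = 0.852 × 35.69% / 18.18% = 1.6726
β_Granby = 0.899 × 41.34% / 18.18% = 2.0443
β_P = Σ w_i β_i = 0.09×0.6765 + 0.24×0.3931 + 0.24×0.8715 + 0.13×0.8235 + 0.23×1.6726 + 0.07×2.0443 = 0.9992
MRP = 11.06% − 4.99% = 6.07%
E(R_P) = R_f + β_P × MRP = 4.99% + 0.9992 × 6.07% = 11.06%

11.06%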